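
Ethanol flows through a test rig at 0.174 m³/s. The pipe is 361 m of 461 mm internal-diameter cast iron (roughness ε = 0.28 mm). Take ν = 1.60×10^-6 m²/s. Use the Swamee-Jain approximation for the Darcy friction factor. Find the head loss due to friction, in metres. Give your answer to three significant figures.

V = 4Q/(πD²) = 4·0.174/(π·0.461²) = 1.042 m/s
Re = VD/ν = 1.042·0.461/1.60×10^-6 = 3.00×10^5 → turbulent
ε/D = 0.28/461 = 6.07×10^-4
Swamee-Jain: f = 0.01892
h_f = f(L/D)V²/(2g) = 0.01892·(361/0.461)·1.042²/(2·9.81) = 0.8205 m

h_f ≈ 0.821 m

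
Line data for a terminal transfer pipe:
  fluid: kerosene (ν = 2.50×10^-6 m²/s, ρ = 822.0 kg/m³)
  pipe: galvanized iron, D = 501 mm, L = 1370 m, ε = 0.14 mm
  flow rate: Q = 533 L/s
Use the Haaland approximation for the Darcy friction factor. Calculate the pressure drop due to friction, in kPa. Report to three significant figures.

V = 4Q/(πD²) = 4·0.533/(π·0.501²) = 2.704 m/s
Re = VD/ν = 2.704·0.501/2.50×10^-6 = 5.42×10^5 → turbulent
ε/D = 0.14/501 = 2.79×10^-4
Haaland: f = 0.01590
h_f = f(L/D)V²/(2g) = 0.01590·(1370/0.501)·2.704²/(2·9.81) = 16.20 m
Δp = ρg·h_f = 822.0·9.81·16.20 = 130.7 kPa

Δp ≈ 131 kPa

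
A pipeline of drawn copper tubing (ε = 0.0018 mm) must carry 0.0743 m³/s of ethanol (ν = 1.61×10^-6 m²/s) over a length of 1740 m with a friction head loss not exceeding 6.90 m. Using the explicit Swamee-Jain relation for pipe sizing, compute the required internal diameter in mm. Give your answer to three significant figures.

Swamee-Jain (Type III): D = 0.66·[ε^1.25·(LQ²/(gh_f))^4.75 + ν·Q^9.4·(L/(gh_f))^5.2]^0.04
LQ²/(gh_f) = 0.1419; L/(gh_f) = 25.71
Term 1 = ε^1.25·(…)^4.75 = 6.18×10^-12; Term 2 = ν·Q^9.4·(…)^5.2 = 8.44×10^-10
D = 0.66·(6.18×10^-12 + 8.44×10^-10)^0.04 = 0.2862 m = 286 mm
Check: V = 1.15 m/s, Re = 2.05×10^5, f = 0.01551, h_f = 6.41 m ≈ 6.90 m ✓

D ≈ 286 mm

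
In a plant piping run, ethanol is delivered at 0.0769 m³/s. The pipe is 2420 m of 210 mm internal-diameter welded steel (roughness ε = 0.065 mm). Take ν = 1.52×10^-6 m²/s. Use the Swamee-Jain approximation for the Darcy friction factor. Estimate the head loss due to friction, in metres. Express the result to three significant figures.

V = 4Q/(πD²) = 4·0.0769/(π·0.210²) = 2.220 m/s
Re = VD/ν = 2.220·0.210/1.52×10^-6 = 3.07×10^5 → turbulent
ε/D = 0.065/210 = 3.10×10^-4
Swamee-Jain: f = 0.01709
h_f = f(L/D)V²/(2g) = 0.01709·(2420/0.210)·2.220²/(2·9.81) = 49.49 m

h_f ≈ 49.5 m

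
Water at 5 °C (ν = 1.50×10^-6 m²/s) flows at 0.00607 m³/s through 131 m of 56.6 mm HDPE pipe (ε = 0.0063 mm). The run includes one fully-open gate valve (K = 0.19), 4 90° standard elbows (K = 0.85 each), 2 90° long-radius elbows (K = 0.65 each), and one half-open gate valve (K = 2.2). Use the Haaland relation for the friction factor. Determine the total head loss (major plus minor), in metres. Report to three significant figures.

H_L ≈ 14.9 m

V = 4Q/(πD²) = 2.412 m/s; V²/2g = 0.2966 m
Re = 9.10×10^4, ε/D = 1.11×10^-4 → f = 0.01864 (Haaland)
Major: h_f = f(L/D)·V²/2g = 0.01864·2314·0.2966 = 12.80 m
Minor: ΣK = 7.09; h_m = ΣK·V²/2g = 2.103 m
Total H_L = 12.80 + 2.103 = 14.90 m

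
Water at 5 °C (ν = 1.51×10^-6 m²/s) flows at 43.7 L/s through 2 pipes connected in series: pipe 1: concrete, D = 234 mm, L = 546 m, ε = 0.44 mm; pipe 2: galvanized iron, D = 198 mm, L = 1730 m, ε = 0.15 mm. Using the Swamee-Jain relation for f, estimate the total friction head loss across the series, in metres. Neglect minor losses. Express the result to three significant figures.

Pipe 1: V = 1.016 m/s, Re = 1.57×10^5, ε/D = 0.00188, f = 0.02439, h_1 = f(L/D)V²/2g = 2.995 m
Pipe 2: V = 1.419 m/s, Re = 1.86×10^5, ε/D = 7.58×10^-4, f = 0.02028, h_2 = f(L/D)V²/2g = 18.20 m
Series → Q common, losses add: H = Σh = 21.19 m

H ≈ 21.2 m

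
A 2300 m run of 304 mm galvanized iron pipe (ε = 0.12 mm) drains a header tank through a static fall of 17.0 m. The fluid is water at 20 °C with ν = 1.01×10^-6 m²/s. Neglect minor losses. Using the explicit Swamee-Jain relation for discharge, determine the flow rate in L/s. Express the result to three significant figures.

Swamee-Jain (Type II): Q = -0.965·√(gD⁵h_f/L)·ln[ε/(3.7D) + √(3.17ν²L/(gD³h_f))]
√(gD⁵h_f/L) = √(9.81·0.304⁵·17.0/2300) = 0.01372
ε/(3.7D) = 1.07×10^-4; √(3.17ν²L/(gD³h_f)) = 3.98×10^-5
Q = -0.965·0.01372·ln(1.465×10^-4) = 0.1169 m³/s
Check: V = 1.61 m/s, Re = 4.85×10^5, f = 0.01711, h_f = 17.1 m ≈ 17.0 m ✓

Q ≈ 117 L/s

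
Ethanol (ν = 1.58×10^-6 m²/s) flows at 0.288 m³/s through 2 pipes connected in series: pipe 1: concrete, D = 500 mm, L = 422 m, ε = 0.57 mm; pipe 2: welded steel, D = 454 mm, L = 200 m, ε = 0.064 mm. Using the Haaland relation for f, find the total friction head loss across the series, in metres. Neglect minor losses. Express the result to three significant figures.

Pipe 1: V = 1.467 m/s, Re = 4.64×10^5, ε/D = 0.00114, f = 0.02083, h_1 = f(L/D)V²/2g = 1.928 m
Pipe 2: V = 1.779 m/s, Re = 5.11×10^5, ε/D = 1.41×10^-4, f = 0.01467, h_2 = f(L/D)V²/2g = 1.043 m
Series → Q common, losses add: H = Σh = 2.971 m

H ≈ 2.97 m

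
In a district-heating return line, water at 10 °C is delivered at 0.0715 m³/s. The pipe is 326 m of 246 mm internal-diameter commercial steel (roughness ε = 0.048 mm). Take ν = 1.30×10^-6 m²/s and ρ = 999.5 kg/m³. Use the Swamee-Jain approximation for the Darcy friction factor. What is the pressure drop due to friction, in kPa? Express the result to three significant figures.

Δp ≈ 24.5 kPa

V = 4Q/(πD²) = 4·0.0715/(π·0.246²) = 1.504 m/s
Re = VD/ν = 1.504·0.246/1.30×10^-6 = 2.85×10^5 → turbulent
ε/D = 0.048/246 = 1.95×10^-4
Swamee-Jain: f = 0.01637
h_f = f(L/D)V²/(2g) = 0.01637·(326/0.246)·1.504²/(2·9.81) = 2.502 m
Δp = ρg·h_f = 999.5·9.81·2.502 = 24.53 kPa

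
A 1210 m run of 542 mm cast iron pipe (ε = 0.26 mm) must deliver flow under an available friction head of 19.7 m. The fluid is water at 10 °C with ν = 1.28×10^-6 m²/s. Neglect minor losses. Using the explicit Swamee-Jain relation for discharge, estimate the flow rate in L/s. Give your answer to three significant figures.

Swamee-Jain (Type II): Q = -0.965·√(gD⁵h_f/L)·ln[ε/(3.7D) + √(3.17ν²L/(gD³h_f))]
√(gD⁵h_f/L) = √(9.81·0.542⁵·19.7/1210) = 0.08643
ε/(3.7D) = 1.30×10^-4; √(3.17ν²L/(gD³h_f)) = 1.43×10^-5
Q = -0.965·0.08643·ln(1.439×10^-4) = 0.7378 m³/s
Check: V = 3.20 m/s, Re = 1.35×10^6, f = 0.01702, h_f = 19.8 m ≈ 19.7 m ✓

Q ≈ 738 L/s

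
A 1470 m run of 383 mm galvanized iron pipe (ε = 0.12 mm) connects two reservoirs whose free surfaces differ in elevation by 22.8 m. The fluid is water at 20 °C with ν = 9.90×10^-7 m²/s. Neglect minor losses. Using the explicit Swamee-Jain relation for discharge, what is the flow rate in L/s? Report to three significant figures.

Q ≈ 313 L/s

Swamee-Jain (Type II): Q = -0.965·√(gD⁵h_f/L)·ln[ε/(3.7D) + √(3.17ν²L/(gD³h_f))]
√(gD⁵h_f/L) = √(9.81·0.383⁵·22.8/1470) = 0.03541
ε/(3.7D) = 8.47×10^-5; √(3.17ν²L/(gD³h_f)) = 1.91×10^-5
Q = -0.965·0.03541·ln(1.037×10^-4) = 0.3135 m³/s
Check: V = 2.72 m/s, Re = 1.05×10^6, f = 0.01584, h_f = 22.9 m ≈ 22.8 m ✓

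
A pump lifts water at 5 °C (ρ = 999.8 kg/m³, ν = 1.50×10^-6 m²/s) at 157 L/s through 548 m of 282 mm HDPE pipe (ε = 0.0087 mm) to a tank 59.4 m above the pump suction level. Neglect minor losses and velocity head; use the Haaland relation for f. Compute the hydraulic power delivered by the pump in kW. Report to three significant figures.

P_hyd ≈ 105 kW

V = 4Q/(πD²) = 2.514 m/s; Re = 4.73×10^5; ε/D = 3.09×10^-5; f = 0.01355
h_f = f(L/D)V²/2g = 8.482 m
Total head H = z + h_f = 59.4 + 8.482 = 67.88 m
P_hyd = ρgQH = 999.8·9.81·0.157·67.88 = 104.5 kW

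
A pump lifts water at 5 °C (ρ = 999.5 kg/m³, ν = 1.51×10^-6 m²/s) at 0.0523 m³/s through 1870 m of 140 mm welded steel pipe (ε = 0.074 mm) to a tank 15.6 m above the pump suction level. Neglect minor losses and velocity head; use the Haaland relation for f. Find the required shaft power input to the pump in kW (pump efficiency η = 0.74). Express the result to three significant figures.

P_shaft ≈ 110 kW

V = 4Q/(πD²) = 3.397 m/s; Re = 3.15×10^5; ε/D = 5.29×10^-4; f = 0.01818
h_f = f(L/D)V²/2g = 142.9 m
Total head H = z + h_f = 15.6 + 142.9 = 158.5 m
P_hyd = ρgQH = 999.5·9.81·0.0523·158.5 = 81.27 kW
P_shaft = P_hyd/η = 81.27/0.74 = 109.8 kW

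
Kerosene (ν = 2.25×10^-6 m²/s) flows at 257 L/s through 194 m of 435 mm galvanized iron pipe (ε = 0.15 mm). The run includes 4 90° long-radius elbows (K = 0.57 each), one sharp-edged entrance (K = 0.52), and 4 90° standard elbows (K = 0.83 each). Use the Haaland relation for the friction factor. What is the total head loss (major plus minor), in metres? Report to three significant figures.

V = 4Q/(πD²) = 1.729 m/s; V²/2g = 0.1524 m
Re = 3.34×10^5, ε/D = 3.45×10^-4 → f = 0.01696 (Haaland)
Major: h_f = f(L/D)·V²/2g = 0.01696·446.0·0.1524 = 1.153 m
Minor: ΣK = 6.12; h_m = ΣK·V²/2g = 0.9328 m
Total H_L = 1.153 + 0.9328 = 2.086 m

H_L ≈ 2.09 m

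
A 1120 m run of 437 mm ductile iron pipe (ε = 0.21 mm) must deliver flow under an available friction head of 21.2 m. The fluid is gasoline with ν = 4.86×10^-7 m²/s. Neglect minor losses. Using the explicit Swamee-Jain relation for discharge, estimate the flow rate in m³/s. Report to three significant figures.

Q ≈ 0.467 m³/s

Swamee-Jain (Type II): Q = -0.965·√(gD⁵h_f/L)·ln[ε/(3.7D) + √(3.17ν²L/(gD³h_f))]
√(gD⁵h_f/L) = √(9.81·0.437⁵·21.2/1120) = 0.05440
ε/(3.7D) = 1.30×10^-4; √(3.17ν²L/(gD³h_f)) = 6.95×10^-6
Q = -0.965·0.05440·ln(1.368×10^-4) = 0.4670 m³/s
Check: V = 3.11 m/s, Re = 2.80×10^6, f = 0.01680, h_f = 21.3 m ≈ 21.2 m ✓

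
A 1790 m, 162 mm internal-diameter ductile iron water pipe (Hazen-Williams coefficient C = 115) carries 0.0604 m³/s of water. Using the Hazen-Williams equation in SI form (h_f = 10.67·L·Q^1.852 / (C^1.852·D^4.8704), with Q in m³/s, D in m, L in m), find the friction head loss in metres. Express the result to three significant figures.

h_f ≈ 114 m

h_f = 10.67·1790·0.0604^1.852 / (115^1.852·0.162^4.8704) = 114.0 m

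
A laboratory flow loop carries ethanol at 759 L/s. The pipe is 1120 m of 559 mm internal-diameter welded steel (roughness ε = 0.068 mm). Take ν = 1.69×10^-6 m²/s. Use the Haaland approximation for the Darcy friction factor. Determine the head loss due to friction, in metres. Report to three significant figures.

h_f ≈ 13.3 m

V = 4Q/(πD²) = 4·0.759/(π·0.559²) = 3.093 m/s
Re = VD/ν = 3.093·0.559/1.69×10^-6 = 1.02×10^6 → turbulent
ε/D = 0.068/559 = 1.22×10^-4
Haaland: f = 0.01361
h_f = f(L/D)V²/(2g) = 0.01361·(1120/0.559)·3.093²/(2·9.81) = 13.29 m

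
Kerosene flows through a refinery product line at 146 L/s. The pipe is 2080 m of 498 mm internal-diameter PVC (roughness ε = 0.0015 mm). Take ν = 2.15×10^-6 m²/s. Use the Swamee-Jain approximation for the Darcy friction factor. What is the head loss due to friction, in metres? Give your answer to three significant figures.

h_f ≈ 1.91 m

V = 4Q/(πD²) = 4·0.146/(π·0.498²) = 0.7496 m/s
Re = VD/ν = 0.7496·0.498/2.15×10^-6 = 1.74×10^5 → turbulent
ε/D = 0.0015/498 = 3.01×10^-6
Swamee-Jain: f = 0.01599
h_f = f(L/D)V²/(2g) = 0.01599·(2080/0.498)·0.7496²/(2·9.81) = 1.913 m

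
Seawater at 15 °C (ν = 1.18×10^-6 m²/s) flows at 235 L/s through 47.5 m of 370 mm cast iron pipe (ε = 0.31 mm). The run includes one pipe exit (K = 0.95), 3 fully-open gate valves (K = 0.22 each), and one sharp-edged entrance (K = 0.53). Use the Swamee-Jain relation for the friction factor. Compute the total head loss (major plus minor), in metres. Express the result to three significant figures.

H_L ≈ 1.13 m

V = 4Q/(πD²) = 2.186 m/s; V²/2g = 0.2435 m
Re = 6.85×10^5, ε/D = 8.38×10^-4 → f = 0.01943 (Swamee-Jain)
Major: h_f = f(L/D)·V²/2g = 0.01943·128.4·0.2435 = 0.6072 m
Minor: ΣK = 2.14; h_m = ΣK·V²/2g = 0.5210 m
Total H_L = 0.6072 + 0.5210 = 1.128 m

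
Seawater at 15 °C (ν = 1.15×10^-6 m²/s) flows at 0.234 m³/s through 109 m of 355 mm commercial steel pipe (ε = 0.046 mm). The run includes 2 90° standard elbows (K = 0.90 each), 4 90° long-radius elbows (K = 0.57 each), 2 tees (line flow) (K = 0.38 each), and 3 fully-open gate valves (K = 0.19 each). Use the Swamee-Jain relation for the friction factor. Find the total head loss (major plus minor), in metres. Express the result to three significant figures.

V = 4Q/(πD²) = 2.364 m/s; V²/2g = 0.2849 m
Re = 7.30×10^5, ε/D = 1.30×10^-4 → f = 0.01428 (Swamee-Jain)
Major: h_f = f(L/D)·V²/2g = 0.01428·307.0·0.2849 = 1.249 m
Minor: ΣK = 5.41; h_m = ΣK·V²/2g = 1.541 m
Total H_L = 1.249 + 1.541 = 2.790 m

H_L ≈ 2.79 m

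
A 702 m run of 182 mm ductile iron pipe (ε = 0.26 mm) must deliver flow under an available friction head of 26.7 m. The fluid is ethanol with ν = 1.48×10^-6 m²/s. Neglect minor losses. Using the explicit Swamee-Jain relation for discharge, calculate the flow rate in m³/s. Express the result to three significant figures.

Q ≈ 0.0643 m³/s

Swamee-Jain (Type II): Q = -0.965·√(gD⁵h_f/L)·ln[ε/(3.7D) + √(3.17ν²L/(gD³h_f))]
√(gD⁵h_f/L) = √(9.81·0.182⁵·26.7/702) = 0.008632
ε/(3.7D) = 3.86×10^-4; √(3.17ν²L/(gD³h_f)) = 5.56×10^-5
Q = -0.965·0.008632·ln(4.417×10^-4) = 0.06435 m³/s
Check: V = 2.47 m/s, Re = 3.04×10^5, f = 0.02236, h_f = 26.9 m ≈ 26.7 m ✓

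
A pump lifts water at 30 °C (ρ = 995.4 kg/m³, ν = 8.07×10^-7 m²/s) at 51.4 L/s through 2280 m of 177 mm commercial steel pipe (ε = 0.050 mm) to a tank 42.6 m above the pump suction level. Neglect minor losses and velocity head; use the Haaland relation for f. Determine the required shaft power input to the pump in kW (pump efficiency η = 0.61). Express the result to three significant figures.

V = 4Q/(πD²) = 2.089 m/s; Re = 4.58×10^5; ε/D = 2.82×10^-4; f = 0.01611
h_f = f(L/D)V²/2g = 46.15 m
Total head H = z + h_f = 42.6 + 46.15 = 88.75 m
P_hyd = ρgQH = 995.4·9.81·0.0514·88.75 = 44.55 kW
P_shaft = P_hyd/η = 44.55/0.61 = 73.03 kW

P_shaft ≈ 73.0 kW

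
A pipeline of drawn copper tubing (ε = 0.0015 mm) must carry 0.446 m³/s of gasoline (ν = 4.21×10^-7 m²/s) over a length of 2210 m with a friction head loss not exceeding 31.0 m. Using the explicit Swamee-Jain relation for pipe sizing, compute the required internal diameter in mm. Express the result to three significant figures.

Swamee-Jain (Type III): D = 0.66·[ε^1.25·(LQ²/(gh_f))^4.75 + ν·Q^9.4·(L/(gh_f))^5.2]^0.04
LQ²/(gh_f) = 1.446; L/(gh_f) = 7.267
Term 1 = ε^1.25·(…)^4.75 = 3.02×10^-7; Term 2 = ν·Q^9.4·(…)^5.2 = 6.41×10^-6
D = 0.66·(3.02×10^-7 + 6.41×10^-6)^0.04 = 0.4099 m = 410 mm
Check: V = 3.38 m/s, Re = 3.29×10^6, f = 0.009784, h_f = 30.7 m ≈ 31.0 m ✓

D ≈ 410 mm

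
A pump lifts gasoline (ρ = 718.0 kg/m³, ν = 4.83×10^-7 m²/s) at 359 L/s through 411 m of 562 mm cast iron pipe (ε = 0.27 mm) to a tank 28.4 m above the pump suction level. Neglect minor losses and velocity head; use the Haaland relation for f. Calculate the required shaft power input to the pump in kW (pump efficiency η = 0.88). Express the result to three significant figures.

V = 4Q/(πD²) = 1.447 m/s; Re = 1.68×10^6; ε/D = 4.80×10^-4; f = 0.01686
h_f = f(L/D)V²/2g = 1.316 m
Total head H = z + h_f = 28.4 + 1.316 = 29.72 m
P_hyd = ρgQH = 718.0·9.81·0.359·29.72 = 75.14 kW
P_shaft = P_hyd/η = 75.14/0.88 = 85.39 kW

P_shaft ≈ 85.4 kW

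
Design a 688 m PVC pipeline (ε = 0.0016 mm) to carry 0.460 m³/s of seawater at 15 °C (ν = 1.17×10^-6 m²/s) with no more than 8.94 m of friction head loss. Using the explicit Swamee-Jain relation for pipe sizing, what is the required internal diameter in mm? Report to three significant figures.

Swamee-Jain (Type III): D = 0.66·[ε^1.25·(LQ²/(gh_f))^4.75 + ν·Q^9.4·(L/(gh_f))^5.2]^0.04
LQ²/(gh_f) = 1.660; L/(gh_f) = 7.845
Term 1 = ε^1.25·(…)^4.75 = 6.32×10^-7; Term 2 = ν·Q^9.4·(…)^5.2 = 3.55×10^-5
D = 0.66·(6.32×10^-7 + 3.55×10^-5)^0.04 = 0.4384 m = 438 mm
Check: V = 3.05 m/s, Re = 1.14×10^6, f = 0.01145, h_f = 8.51 m ≈ 8.94 m ✓

D ≈ 438 mm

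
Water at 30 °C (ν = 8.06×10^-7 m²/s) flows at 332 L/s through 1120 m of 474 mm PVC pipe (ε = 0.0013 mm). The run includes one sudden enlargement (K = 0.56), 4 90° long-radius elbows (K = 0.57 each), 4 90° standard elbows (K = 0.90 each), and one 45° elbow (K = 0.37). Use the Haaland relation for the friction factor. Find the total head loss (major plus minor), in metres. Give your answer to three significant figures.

H_L ≈ 6.11 m

V = 4Q/(πD²) = 1.881 m/s; V²/2g = 0.1804 m
Re = 1.11×10^6, ε/D = 2.74×10^-6 → f = 0.01144 (Haaland)
Major: h_f = f(L/D)·V²/2g = 0.01144·2363·0.1804 = 4.877 m
Minor: ΣK = 6.81; h_m = ΣK·V²/2g = 1.229 m
Total H_L = 4.877 + 1.229 = 6.105 m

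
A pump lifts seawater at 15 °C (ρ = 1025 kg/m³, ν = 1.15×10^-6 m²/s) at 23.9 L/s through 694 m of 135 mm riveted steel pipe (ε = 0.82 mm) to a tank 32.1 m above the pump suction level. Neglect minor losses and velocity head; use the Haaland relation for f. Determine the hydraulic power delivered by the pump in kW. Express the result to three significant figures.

P_hyd ≈ 13.5 kW

V = 4Q/(πD²) = 1.670 m/s; Re = 1.96×10^5; ε/D = 0.00607; f = 0.03269
h_f = f(L/D)V²/2g = 23.88 m
Total head H = z + h_f = 32.1 + 23.88 = 55.98 m
P_hyd = ρgQH = 1025·9.81·0.0239·55.98 = 13.45 kW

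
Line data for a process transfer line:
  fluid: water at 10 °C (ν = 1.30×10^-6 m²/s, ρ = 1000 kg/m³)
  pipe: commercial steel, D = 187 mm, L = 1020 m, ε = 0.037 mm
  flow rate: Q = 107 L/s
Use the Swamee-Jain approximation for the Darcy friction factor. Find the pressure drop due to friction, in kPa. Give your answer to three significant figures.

Δp ≈ 635 kPa

V = 4Q/(πD²) = 4·0.107/(π·0.187²) = 3.896 m/s
Re = VD/ν = 3.896·0.187/1.30×10^-6 = 5.60×10^5 → turbulent
ε/D = 0.037/187 = 1.98×10^-4
Swamee-Jain: f = 0.01534
h_f = f(L/D)V²/(2g) = 0.01534·(1020/0.187)·3.896²/(2·9.81) = 64.75 m
Δp = ρg·h_f = 1000·9.81·64.75 = 635.2 kPa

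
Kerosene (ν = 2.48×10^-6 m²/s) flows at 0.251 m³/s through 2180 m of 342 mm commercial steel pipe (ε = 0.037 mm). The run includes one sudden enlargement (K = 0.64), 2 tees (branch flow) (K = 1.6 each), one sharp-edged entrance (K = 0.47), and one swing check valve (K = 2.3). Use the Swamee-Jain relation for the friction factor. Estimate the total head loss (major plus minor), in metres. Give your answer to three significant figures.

H_L ≈ 39.0 m

V = 4Q/(πD²) = 2.732 m/s; V²/2g = 0.3805 m
Re = 3.77×10^5, ε/D = 1.08×10^-4 → f = 0.01506 (Swamee-Jain)
Major: h_f = f(L/D)·V²/2g = 0.01506·6374·0.3805 = 36.53 m
Minor: ΣK = 6.61; h_m = ΣK·V²/2g = 2.515 m
Total H_L = 36.53 + 2.515 = 39.04 m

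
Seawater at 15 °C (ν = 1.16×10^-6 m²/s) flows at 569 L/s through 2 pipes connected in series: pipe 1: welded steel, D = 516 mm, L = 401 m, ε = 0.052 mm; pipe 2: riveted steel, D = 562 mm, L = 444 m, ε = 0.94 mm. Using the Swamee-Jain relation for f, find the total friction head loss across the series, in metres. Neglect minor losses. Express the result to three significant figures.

Pipe 1: V = 2.721 m/s, Re = 1.21×10^6, ε/D = 1.01×10^-4, f = 0.01332, h_1 = f(L/D)V²/2g = 3.905 m
Pipe 2: V = 2.294 m/s, Re = 1.11×10^6, ε/D = 0.00167, f = 0.02261, h_2 = f(L/D)V²/2g = 4.790 m
Series → Q common, losses add: H = Σh = 8.695 m

H ≈ 8.70 m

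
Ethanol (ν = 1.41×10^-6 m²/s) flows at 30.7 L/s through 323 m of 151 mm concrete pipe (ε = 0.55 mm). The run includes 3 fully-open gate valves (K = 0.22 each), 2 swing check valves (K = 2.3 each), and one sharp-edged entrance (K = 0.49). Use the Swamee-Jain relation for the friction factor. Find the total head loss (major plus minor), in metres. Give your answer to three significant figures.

V = 4Q/(πD²) = 1.714 m/s; V²/2g = 0.1498 m
Re = 1.84×10^5, ε/D = 0.00364 → f = 0.02848 (Swamee-Jain)
Major: h_f = f(L/D)·V²/2g = 0.02848·2139·0.1498 = 9.126 m
Minor: ΣK = 5.75; h_m = ΣK·V²/2g = 0.8613 m
Total H_L = 9.126 + 0.8613 = 9.987 m

H_L ≈ 9.99 m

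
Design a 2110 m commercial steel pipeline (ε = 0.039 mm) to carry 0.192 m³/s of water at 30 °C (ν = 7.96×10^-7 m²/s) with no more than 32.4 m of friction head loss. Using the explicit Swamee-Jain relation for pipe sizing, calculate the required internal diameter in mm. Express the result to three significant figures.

D ≈ 311 mm

Swamee-Jain (Type III): D = 0.66·[ε^1.25·(LQ²/(gh_f))^4.75 + ν·Q^9.4·(L/(gh_f))^5.2]^0.04
LQ²/(gh_f) = 0.2447; L/(gh_f) = 6.638
Term 1 = ε^1.25·(…)^4.75 = 3.85×10^-9; Term 2 = ν·Q^9.4·(…)^5.2 = 2.75×10^-9
D = 0.66·(3.85×10^-9 + 2.75×10^-9)^0.04 = 0.3107 m = 311 mm
Check: V = 2.53 m/s, Re = 9.89×10^5, f = 0.01388, h_f = 30.8 m ≈ 32.4 m ✓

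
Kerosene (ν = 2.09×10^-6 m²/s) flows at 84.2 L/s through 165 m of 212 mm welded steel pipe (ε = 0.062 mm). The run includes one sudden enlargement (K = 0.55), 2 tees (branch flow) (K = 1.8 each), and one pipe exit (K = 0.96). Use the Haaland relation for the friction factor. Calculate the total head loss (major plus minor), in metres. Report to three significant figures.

V = 4Q/(πD²) = 2.385 m/s; V²/2g = 0.2900 m
Re = 2.42×10^5, ε/D = 2.92×10^-4 → f = 0.01710 (Haaland)
Major: h_f = f(L/D)·V²/2g = 0.01710·778.3·0.2900 = 3.860 m
Minor: ΣK = 5.11; h_m = ΣK·V²/2g = 1.482 m
Total H_L = 3.860 + 1.482 = 5.342 m

H_L ≈ 5.34 m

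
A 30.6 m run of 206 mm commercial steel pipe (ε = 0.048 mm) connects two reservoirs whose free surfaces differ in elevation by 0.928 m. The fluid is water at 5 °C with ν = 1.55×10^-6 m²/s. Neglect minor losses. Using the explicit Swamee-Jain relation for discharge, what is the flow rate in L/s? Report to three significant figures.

Q ≈ 91.8 L/s

Swamee-Jain (Type II): Q = -0.965·√(gD⁵h_f/L)·ln[ε/(3.7D) + √(3.17ν²L/(gD³h_f))]
√(gD⁵h_f/L) = √(9.81·0.206⁵·0.928/30.6) = 0.01051
ε/(3.7D) = 6.30×10^-5; √(3.17ν²L/(gD³h_f)) = 5.41×10^-5
Q = -0.965·0.01051·ln(1.171×10^-4) = 0.09177 m³/s
Check: V = 2.75 m/s, Re = 3.66×10^5, f = 0.01625, h_f = 0.933 m ≈ 0.928 m ✓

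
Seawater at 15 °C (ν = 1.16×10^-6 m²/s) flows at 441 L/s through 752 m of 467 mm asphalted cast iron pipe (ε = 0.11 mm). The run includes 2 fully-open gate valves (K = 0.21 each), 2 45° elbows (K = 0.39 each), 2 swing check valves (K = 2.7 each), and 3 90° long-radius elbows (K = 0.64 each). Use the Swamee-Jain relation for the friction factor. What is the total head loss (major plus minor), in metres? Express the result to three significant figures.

V = 4Q/(πD²) = 2.575 m/s; V²/2g = 0.3379 m
Re = 1.04×10^6, ε/D = 2.36×10^-4 → f = 0.01512 (Swamee-Jain)
Major: h_f = f(L/D)·V²/2g = 0.01512·1610·0.3379 = 8.225 m
Minor: ΣK = 8.52; h_m = ΣK·V²/2g = 2.879 m
Total H_L = 8.225 + 2.879 = 11.10 m

H_L ≈ 11.1 m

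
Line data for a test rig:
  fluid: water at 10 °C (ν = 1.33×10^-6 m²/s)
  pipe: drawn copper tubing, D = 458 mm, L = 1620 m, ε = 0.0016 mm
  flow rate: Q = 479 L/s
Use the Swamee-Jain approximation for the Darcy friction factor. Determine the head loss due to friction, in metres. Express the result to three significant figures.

h_f ≈ 17.8 m

V = 4Q/(πD²) = 4·0.479/(π·0.458²) = 2.907 m/s
Re = VD/ν = 2.907·0.458/1.33×10^-6 = 1.00×10^6 → turbulent
ε/D = 0.0016/458 = 3.49×10^-6
Swamee-Jain: f = 0.01169
h_f = f(L/D)V²/(2g) = 0.01169·(1620/0.458)·2.907²/(2·9.81) = 17.82 m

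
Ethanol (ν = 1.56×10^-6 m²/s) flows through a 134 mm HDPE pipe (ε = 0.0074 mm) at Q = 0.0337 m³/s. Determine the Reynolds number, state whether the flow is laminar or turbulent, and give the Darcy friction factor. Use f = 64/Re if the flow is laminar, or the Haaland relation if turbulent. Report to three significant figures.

V = 4Q/(πD²) = 2.390 m/s
Re = VD/ν = 2.390·0.134/1.56×10^-6 = 2.05×10^5
Re > 4000 → turbulent; ε/D = 5.52×10^-5
Haaland: f = 0.01580

Re ≈ 2.05×10^5; turbulent; f ≈ 0.0158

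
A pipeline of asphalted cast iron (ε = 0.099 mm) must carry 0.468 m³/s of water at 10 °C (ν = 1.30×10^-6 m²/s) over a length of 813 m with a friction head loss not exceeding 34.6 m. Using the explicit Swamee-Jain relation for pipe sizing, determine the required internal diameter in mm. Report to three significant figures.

D ≈ 371 mm

Swamee-Jain (Type III): D = 0.66·[ε^1.25·(LQ²/(gh_f))^4.75 + ν·Q^9.4·(L/(gh_f))^5.2]^0.04
LQ²/(gh_f) = 0.5246; L/(gh_f) = 2.395
Term 1 = ε^1.25·(…)^4.75 = 4.61×10^-7; Term 2 = ν·Q^9.4·(…)^5.2 = 9.70×10^-8
D = 0.66·(4.61×10^-7 + 9.70×10^-8)^0.04 = 0.3710 m = 371 mm
Check: V = 4.33 m/s, Re = 1.24×10^6, f = 0.01531, h_f = 32.0 m ≈ 34.6 m ✓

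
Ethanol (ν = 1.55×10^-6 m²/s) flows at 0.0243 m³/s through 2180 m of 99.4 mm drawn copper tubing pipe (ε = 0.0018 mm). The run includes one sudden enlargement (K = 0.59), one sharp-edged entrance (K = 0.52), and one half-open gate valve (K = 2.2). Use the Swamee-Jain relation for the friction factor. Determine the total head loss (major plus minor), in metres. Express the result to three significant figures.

H_L ≈ 174 m

V = 4Q/(πD²) = 3.131 m/s; V²/2g = 0.4998 m
Re = 2.01×10^5, ε/D = 1.81×10^-5 → f = 0.01569 (Swamee-Jain)
Major: h_f = f(L/D)·V²/2g = 0.01569·21932·0.4998 = 171.9 m
Minor: ΣK = 3.31; h_m = ΣK·V²/2g = 1.654 m
Total H_L = 171.9 + 1.654 = 173.6 m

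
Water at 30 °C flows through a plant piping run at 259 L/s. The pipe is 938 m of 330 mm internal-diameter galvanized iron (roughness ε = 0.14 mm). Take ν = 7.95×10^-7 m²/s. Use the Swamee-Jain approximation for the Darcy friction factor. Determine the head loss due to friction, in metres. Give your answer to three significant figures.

h_f ≈ 22.1 m

V = 4Q/(πD²) = 4·0.259/(π·0.330²) = 3.028 m/s
Re = VD/ν = 3.028·0.330/7.95×10^-7 = 1.26×10^6 → turbulent
ε/D = 0.14/330 = 4.24×10^-4
Swamee-Jain: f = 0.01665
h_f = f(L/D)V²/(2g) = 0.01665·(938/0.330)·3.028²/(2·9.81) = 22.11 m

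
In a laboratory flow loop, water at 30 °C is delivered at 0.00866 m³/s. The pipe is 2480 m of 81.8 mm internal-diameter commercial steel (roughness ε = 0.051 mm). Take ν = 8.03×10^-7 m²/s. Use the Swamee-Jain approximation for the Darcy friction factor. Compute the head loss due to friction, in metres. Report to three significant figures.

h_f ≈ 83.3 m

V = 4Q/(πD²) = 4·0.00866/(π·0.0818²) = 1.648 m/s
Re = VD/ν = 1.648·0.0818/8.03×10^-7 = 1.68×10^5 → turbulent
ε/D = 0.051/81.8 = 6.23×10^-4
Swamee-Jain: f = 0.01985
h_f = f(L/D)V²/(2g) = 0.01985·(2480/0.0818)·1.648²/(2·9.81) = 83.28 m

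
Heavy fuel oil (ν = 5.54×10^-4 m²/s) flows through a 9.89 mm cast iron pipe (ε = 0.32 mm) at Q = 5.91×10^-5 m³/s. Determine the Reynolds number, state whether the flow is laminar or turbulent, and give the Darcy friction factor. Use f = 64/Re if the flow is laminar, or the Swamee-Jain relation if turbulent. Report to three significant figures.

Re ≈ 13.7; laminar; f = 64/Re ≈ 4.66

V = 4Q/(πD²) = 0.7693 m/s
Re = VD/ν = 0.7693·0.00989/5.54×10^-4 = 13.7
Re < 2300 → laminar → f = 64/Re = 4.660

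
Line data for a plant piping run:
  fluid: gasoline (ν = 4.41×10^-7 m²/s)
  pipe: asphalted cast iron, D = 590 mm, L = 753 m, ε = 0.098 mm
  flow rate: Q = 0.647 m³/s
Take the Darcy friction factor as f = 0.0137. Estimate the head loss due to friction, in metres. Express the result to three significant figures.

V = 4Q/(πD²) = 4·0.647/(π·0.590²) = 2.367 m/s
h_f = f(L/D)V²/(2g) = 0.01370·(753/0.590)·2.367²/(2·9.81) = 4.991 m

h_f ≈ 4.99 m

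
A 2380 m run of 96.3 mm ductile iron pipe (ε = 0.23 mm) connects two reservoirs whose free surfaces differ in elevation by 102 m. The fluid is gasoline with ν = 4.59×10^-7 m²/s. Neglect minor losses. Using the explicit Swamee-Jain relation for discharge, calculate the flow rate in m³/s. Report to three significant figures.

Swamee-Jain (Type II): Q = -0.965·√(gD⁵h_f/L)·ln[ε/(3.7D) + √(3.17ν²L/(gD³h_f))]
√(gD⁵h_f/L) = √(9.81·0.0963⁵·102/2380) = 0.001866
ε/(3.7D) = 6.46×10^-4; √(3.17ν²L/(gD³h_f)) = 4.22×10^-5
Q = -0.965·0.001866·ln(6.877×10^-4) = 0.01311 m³/s
Check: V = 1.80 m/s, Re = 3.78×10^5, f = 0.02512, h_f = 103 m ≈ 102 m ✓

Q ≈ 0.0131 m³/s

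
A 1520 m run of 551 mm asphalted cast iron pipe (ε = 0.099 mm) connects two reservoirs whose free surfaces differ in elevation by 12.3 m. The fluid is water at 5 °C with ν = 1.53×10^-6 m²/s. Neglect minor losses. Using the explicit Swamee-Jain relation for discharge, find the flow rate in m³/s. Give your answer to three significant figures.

Swamee-Jain (Type II): Q = -0.965·√(gD⁵h_f/L)·ln[ε/(3.7D) + √(3.17ν²L/(gD³h_f))]
√(gD⁵h_f/L) = √(9.81·0.551⁵·12.3/1520) = 0.06350
ε/(3.7D) = 4.86×10^-5; √(3.17ν²L/(gD³h_f)) = 2.36×10^-5
Q = -0.965·0.06350·ln(7.220×10^-5) = 0.5843 m³/s
Check: V = 2.45 m/s, Re = 8.82×10^5, f = 0.01466, h_f = 12.4 m ≈ 12.3 m ✓

Q ≈ 0.584 m³/s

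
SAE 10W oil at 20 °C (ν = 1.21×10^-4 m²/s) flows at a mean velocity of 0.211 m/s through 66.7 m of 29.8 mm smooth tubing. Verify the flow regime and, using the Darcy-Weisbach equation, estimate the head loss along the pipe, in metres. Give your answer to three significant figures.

h_f ≈ 6.26 m

Re = VD/ν = 0.211·0.02980/1.21×10^-4 = 52.0 → laminar (Re < 2300)
f = 64/Re = 1.232
h_f = f(L/D)V²/(2g) = 1.232·(66.7/0.02980)·0.211²/(2·9.81) = 6.255 m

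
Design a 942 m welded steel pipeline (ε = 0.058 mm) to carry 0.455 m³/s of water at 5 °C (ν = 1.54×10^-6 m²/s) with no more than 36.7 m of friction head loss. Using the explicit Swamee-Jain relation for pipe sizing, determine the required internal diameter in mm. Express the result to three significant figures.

Swamee-Jain (Type III): D = 0.66·[ε^1.25·(LQ²/(gh_f))^4.75 + ν·Q^9.4·(L/(gh_f))^5.2]^0.04
LQ²/(gh_f) = 0.5417; L/(gh_f) = 2.616
Term 1 = ε^1.25·(…)^4.75 = 2.75×10^-7; Term 2 = ν·Q^9.4·(…)^5.2 = 1.40×10^-7
D = 0.66·(2.75×10^-7 + 1.40×10^-7)^0.04 = 0.3667 m = 367 mm
Check: V = 4.31 m/s, Re = 1.03×10^6, f = 0.01426, h_f = 34.7 m ≈ 36.7 m ✓

D ≈ 367 mm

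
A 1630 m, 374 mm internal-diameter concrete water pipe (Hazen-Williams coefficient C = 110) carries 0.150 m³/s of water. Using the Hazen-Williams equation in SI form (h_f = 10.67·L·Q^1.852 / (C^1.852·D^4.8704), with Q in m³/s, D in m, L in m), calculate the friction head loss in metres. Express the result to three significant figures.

h_f = 10.67·1630·0.150^1.852 / (110^1.852·0.374^4.8704) = 10.33 m

h_f ≈ 10.3 m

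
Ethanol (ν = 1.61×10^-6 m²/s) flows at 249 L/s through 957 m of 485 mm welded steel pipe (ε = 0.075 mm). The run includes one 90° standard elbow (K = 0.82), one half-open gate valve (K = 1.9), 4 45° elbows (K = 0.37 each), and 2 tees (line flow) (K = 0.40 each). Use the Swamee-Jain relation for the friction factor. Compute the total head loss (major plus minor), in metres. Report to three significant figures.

V = 4Q/(πD²) = 1.348 m/s; V²/2g = 0.09259 m
Re = 4.06×10^5, ε/D = 1.55×10^-4 → f = 0.01539 (Swamee-Jain)
Major: h_f = f(L/D)·V²/2g = 0.01539·1973·0.09259 = 2.812 m
Minor: ΣK = 5.00; h_m = ΣK·V²/2g = 0.4629 m
Total H_L = 2.812 + 0.4629 = 3.275 m

H_L ≈ 3.27 m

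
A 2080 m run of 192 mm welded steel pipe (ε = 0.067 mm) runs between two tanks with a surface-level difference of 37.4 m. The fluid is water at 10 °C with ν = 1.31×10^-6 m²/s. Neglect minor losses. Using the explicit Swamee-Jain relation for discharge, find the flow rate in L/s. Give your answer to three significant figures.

Q ≈ 57.2 L/s

Swamee-Jain (Type II): Q = -0.965·√(gD⁵h_f/L)·ln[ε/(3.7D) + √(3.17ν²L/(gD³h_f))]
√(gD⁵h_f/L) = √(9.81·0.192⁵·37.4/2080) = 0.006784
ε/(3.7D) = 9.43×10^-5; √(3.17ν²L/(gD³h_f)) = 6.60×10^-5
Q = -0.965·0.006784·ln(1.603×10^-4) = 0.05721 m³/s
Check: V = 1.98 m/s, Re = 2.90×10^5, f = 0.01745, h_f = 37.6 m ≈ 37.4 m ✓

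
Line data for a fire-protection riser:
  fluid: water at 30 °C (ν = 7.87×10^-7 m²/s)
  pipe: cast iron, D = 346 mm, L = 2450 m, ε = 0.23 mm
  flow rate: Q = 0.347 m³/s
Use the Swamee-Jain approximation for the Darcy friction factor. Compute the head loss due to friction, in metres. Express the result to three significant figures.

h_f ≈ 89.2 m

V = 4Q/(πD²) = 4·0.347/(π·0.346²) = 3.691 m/s
Re = VD/ν = 3.691·0.346/7.87×10^-7 = 1.62×10^6 → turbulent
ε/D = 0.23/346 = 6.65×10^-4
Swamee-Jain: f = 0.01815
h_f = f(L/D)V²/(2g) = 0.01815·(2450/0.346)·3.691²/(2·9.81) = 89.22 m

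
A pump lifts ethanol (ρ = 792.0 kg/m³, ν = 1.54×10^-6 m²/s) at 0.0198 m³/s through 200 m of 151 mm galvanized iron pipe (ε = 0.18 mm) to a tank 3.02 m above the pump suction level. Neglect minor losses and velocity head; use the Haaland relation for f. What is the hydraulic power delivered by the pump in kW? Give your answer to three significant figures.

V = 4Q/(πD²) = 1.106 m/s; Re = 1.08×10^5; ε/D = 0.00119; f = 0.02247
h_f = f(L/D)V²/2g = 1.854 m
Total head H = z + h_f = 3.02 + 1.854 = 4.874 m
P_hyd = ρgQH = 792.0·9.81·0.0198·4.874 = 0.7499 kW

P_hyd ≈ 0.750 kW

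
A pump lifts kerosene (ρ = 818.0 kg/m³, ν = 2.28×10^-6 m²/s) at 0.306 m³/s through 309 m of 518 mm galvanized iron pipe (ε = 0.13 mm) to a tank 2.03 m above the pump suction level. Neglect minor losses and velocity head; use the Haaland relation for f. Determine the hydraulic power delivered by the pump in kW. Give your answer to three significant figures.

P_hyd ≈ 7.55 kW

V = 4Q/(πD²) = 1.452 m/s; Re = 3.30×10^5; ε/D = 2.51×10^-4; f = 0.01630
h_f = f(L/D)V²/2g = 1.045 m
Total head H = z + h_f = 2.03 + 1.045 = 3.075 m
P_hyd = ρgQH = 818.0·9.81·0.306·3.075 = 7.550 kW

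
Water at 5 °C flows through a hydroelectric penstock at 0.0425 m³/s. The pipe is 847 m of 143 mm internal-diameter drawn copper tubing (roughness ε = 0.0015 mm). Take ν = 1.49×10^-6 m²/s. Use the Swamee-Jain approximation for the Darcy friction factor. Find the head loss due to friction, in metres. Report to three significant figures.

V = 4Q/(πD²) = 4·0.0425/(π·0.143²) = 2.646 m/s
Re = VD/ν = 2.646·0.143/1.49×10^-6 = 2.54×10^5 → turbulent
ε/D = 0.0015/143 = 1.05×10^-5
Swamee-Jain: f = 0.01495
h_f = f(L/D)V²/(2g) = 0.01495·(847/0.143)·2.646²/(2·9.81) = 31.59 m

h_f ≈ 31.6 m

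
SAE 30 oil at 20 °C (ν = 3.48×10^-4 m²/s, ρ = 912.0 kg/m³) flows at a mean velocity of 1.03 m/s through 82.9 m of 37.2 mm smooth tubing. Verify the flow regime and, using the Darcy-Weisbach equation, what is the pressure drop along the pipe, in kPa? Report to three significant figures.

Δp ≈ 627 kPa

Re = VD/ν = 1.03·0.03720/3.48×10^-4 = 110 → laminar (Re < 2300)
f = 64/Re = 0.5813
h_f = f(L/D)V²/(2g) = 0.5813·(82.9/0.03720)·1.03²/(2·9.81) = 70.04 m
Δp = ρg·h_f = 912.0·9.81·70.04 = 626.7 kPa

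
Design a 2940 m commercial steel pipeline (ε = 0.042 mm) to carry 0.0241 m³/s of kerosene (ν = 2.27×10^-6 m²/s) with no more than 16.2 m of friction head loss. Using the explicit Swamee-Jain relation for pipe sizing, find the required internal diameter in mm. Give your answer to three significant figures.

Swamee-Jain (Type III): D = 0.66·[ε^1.25·(LQ²/(gh_f))^4.75 + ν·Q^9.4·(L/(gh_f))^5.2]^0.04
LQ²/(gh_f) = 0.01074; L/(gh_f) = 18.50
Term 1 = ε^1.25·(…)^4.75 = 1.50×10^-15; Term 2 = ν·Q^9.4·(…)^5.2 = 5.45×10^-15
D = 0.66·(1.50×10^-15 + 5.45×10^-15)^0.04 = 0.1792 m = 179 mm
Check: V = 0.956 m/s, Re = 7.55×10^4, f = 0.02010, h_f = 15.4 m ≈ 16.2 m ✓

D ≈ 179 mm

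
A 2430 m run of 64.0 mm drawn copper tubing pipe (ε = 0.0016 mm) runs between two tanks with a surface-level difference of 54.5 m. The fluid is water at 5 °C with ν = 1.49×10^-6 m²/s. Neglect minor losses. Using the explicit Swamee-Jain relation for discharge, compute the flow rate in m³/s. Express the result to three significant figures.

Q ≈ 0.00372 m³/s

Swamee-Jain (Type II): Q = -0.965·√(gD⁵h_f/L)·ln[ε/(3.7D) + √(3.17ν²L/(gD³h_f))]
√(gD⁵h_f/L) = √(9.81·0.0640⁵·54.5/2430) = 4.860×10^-4
ε/(3.7D) = 6.76×10^-6; √(3.17ν²L/(gD³h_f)) = 3.49×10^-4
Q = -0.965·4.860×10^-4·ln(3.561×10^-4) = 0.003724 m³/s
Check: V = 1.16 m/s, Re = 4.97×10^4, f = 0.02089, h_f = 54.2 m ≈ 54.5 m ✓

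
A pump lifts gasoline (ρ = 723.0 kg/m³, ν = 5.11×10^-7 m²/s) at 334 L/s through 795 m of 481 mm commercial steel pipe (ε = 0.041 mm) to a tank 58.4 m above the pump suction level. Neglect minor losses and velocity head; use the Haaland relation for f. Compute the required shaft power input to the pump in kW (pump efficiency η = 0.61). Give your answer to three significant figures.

P_shaft ≈ 241 kW

V = 4Q/(πD²) = 1.838 m/s; Re = 1.73×10^6; ε/D = 8.52×10^-5; f = 0.01257
h_f = f(L/D)V²/2g = 3.579 m
Total head H = z + h_f = 58.4 + 3.579 = 61.98 m
P_hyd = ρgQH = 723.0·9.81·0.334·61.98 = 146.8 kW
P_shaft = P_hyd/η = 146.8/0.61 = 240.7 kW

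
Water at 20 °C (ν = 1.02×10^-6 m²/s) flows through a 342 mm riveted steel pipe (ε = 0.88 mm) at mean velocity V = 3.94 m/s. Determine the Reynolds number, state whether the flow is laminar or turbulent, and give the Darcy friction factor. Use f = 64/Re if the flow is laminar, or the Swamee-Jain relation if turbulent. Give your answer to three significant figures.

Re = VD/ν = 3.940·0.342/1.02×10^-6 = 1.32×10^6
Re > 4000 → turbulent; ε/D = 0.00257
Swamee-Jain: f = 0.02525

Re ≈ 1.32×10^6; turbulent; f ≈ 0.0252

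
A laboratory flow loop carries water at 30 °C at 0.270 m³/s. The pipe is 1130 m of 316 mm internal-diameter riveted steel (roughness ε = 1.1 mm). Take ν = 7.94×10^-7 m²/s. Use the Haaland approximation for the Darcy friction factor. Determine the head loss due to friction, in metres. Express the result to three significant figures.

h_f ≈ 59.3 m

V = 4Q/(πD²) = 4·0.270/(π·0.316²) = 3.443 m/s
Re = VD/ν = 3.443·0.316/7.94×10^-7 = 1.37×10^6 → turbulent
ε/D = 1.1/316 = 0.00348
Haaland: f = 0.02743
h_f = f(L/D)V²/(2g) = 0.02743·(1130/0.316)·3.443²/(2·9.81) = 59.25 m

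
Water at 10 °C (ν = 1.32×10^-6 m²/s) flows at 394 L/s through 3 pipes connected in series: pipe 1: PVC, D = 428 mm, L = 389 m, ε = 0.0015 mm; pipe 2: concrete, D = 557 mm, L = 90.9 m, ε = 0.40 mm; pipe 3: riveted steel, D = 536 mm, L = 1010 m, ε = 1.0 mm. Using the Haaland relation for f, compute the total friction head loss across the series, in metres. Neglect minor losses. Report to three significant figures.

H ≈ 11.3 m

Pipe 1: V = 2.739 m/s, Re = 8.88×10^5, ε/D = 3.50×10^-6, f = 0.01187, h_1 = f(L/D)V²/2g = 4.125 m
Pipe 2: V = 1.617 m/s, Re = 6.82×10^5, ε/D = 7.18×10^-4, f = 0.01867, h_2 = f(L/D)V²/2g = 0.4060 m
Pipe 3: V = 1.746 m/s, Re = 7.09×10^5, ε/D = 0.00187, f = 0.02328, h_3 = f(L/D)V²/2g = 6.817 m
Series → Q common, losses add: H = Σh = 11.35 m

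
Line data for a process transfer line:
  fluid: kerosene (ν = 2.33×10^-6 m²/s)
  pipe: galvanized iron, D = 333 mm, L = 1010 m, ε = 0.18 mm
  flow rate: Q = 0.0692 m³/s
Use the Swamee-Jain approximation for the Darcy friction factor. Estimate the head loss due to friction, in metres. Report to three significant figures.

h_f ≈ 1.98 m

V = 4Q/(πD²) = 4·0.0692/(π·0.333²) = 0.7946 m/s
Re = VD/ν = 0.7946·0.333/2.33×10^-6 = 1.14×10^5 → turbulent
ε/D = 0.18/333 = 5.41×10^-4
Swamee-Jain: f = 0.02027
h_f = f(L/D)V²/(2g) = 0.02027·(1010/0.333)·0.7946²/(2·9.81) = 1.979 m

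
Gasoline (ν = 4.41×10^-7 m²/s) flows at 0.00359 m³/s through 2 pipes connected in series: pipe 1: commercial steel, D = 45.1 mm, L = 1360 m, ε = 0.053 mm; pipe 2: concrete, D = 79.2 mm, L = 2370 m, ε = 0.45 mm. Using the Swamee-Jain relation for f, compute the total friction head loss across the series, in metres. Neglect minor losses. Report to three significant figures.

H ≈ 195 m

Pipe 1: V = 2.247 m/s, Re = 2.30×10^5, ε/D = 0.00118, f = 0.02170, h_1 = f(L/D)V²/2g = 168.4 m
Pipe 2: V = 0.7287 m/s, Re = 1.31×10^5, ε/D = 0.00568, f = 0.03246, h_2 = f(L/D)V²/2g = 26.29 m
Series → Q common, losses add: H = Σh = 194.7 m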